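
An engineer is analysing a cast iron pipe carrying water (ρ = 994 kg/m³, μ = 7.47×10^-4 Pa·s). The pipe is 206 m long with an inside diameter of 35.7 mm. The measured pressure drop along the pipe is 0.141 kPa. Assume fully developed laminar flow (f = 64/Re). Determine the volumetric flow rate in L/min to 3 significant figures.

For laminar flow, f = 64/Re with Re = ρVD/μ, so Darcy-Weisbach reduces to ΔP = 32μLV/D². Solving for V: V = ΔP·D²/(32μL) = 141·(0.0357)²/(32·0.000747·206) = 0.03649 m/s.
Check: Re = ρVD/μ = 994·0.03649·0.0357/0.000747 = 1734 < 2300, so the laminar assumption holds.
Q = V·A = 0.03649·(π/4·0.0357²) = 3.653e-05 m³/s = 2.19 L/min.

Q ≈ 2.19 L/min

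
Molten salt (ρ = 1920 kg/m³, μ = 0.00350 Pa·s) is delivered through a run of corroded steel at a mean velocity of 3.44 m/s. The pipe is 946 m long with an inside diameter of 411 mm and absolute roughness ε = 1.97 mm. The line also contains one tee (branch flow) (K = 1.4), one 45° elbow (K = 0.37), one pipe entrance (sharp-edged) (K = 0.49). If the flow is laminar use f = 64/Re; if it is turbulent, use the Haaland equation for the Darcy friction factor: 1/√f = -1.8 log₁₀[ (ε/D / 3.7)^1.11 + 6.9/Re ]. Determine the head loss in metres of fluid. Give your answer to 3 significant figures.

Reynolds number Re = ρVD/μ = 1920 · 3.44 · 0.411 / 0.0035 = 7.756e+05.
Re > 4000 → turbulent. Relative roughness ε/D = 0.00197/0.411 = 0.00479. Haaland: 1/√f = -1.8 log₁₀[(0.00479/3.7)^1.11 + 6.9/7.756e+05] = -1.8 log₁₀[0.000623 + 8.9e-06] = 5.758, so f = 0.03016.
Total minor-loss coefficient ΣK = 1·1.4 + 1·0.37 + 1·0.49 = 2.26.
ΔP = [f·L/D + ΣK]·(ρV²/2) = [0.03016·946/0.411 + 2.26]·(1920·3.44²/2) = [69.42 + 2.26]·1.136e+04 = 8.143e+05 Pa.
Head loss h_f = ΔP/(ρg) = 8.143e+05/(1920·9.81) = 43.2 m.

h_f ≈ 43.2 m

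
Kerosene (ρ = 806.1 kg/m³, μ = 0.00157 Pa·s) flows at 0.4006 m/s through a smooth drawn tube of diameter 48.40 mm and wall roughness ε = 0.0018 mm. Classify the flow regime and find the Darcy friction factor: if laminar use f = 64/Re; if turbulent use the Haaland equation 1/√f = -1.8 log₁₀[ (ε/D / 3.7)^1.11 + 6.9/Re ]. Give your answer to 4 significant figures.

Re = ρVD/μ = 806.1·0.4006·0.0484/0.00157 = 9955.
Re > 4000 → turbulent. ε/D = 1.8e-06/0.0484 = 3.72e-05; Haaland: 1/√f = -1.8 log₁₀[2.83e-06 + 0.000693] = 5.683, so f = 0.03096.

f ≈ 0.03096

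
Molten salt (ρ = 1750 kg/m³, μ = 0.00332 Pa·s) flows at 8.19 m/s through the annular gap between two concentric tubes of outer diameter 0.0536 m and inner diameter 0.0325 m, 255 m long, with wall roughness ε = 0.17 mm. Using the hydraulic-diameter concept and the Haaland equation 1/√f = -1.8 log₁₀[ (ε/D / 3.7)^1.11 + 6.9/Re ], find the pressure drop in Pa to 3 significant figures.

ΔP ≈ 2.56×10^7 Pa

Hydraulic diameter D_h = 4A/P = D_o - D_i = 0.0536 - 0.0325 = 0.0211 m.
Re = ρVD_h/μ = 1750·8.19·0.0211/0.00332 = 9.109e+04.
ε/D_h = 0.00017/0.0211 = 0.00806; Haaland gives 1/√f = -1.8 log₁₀[0.00111+7.58e-05] = 5.267, so f = 0.03605.
ΔP = f(L/D_h)(ρV²/2) = 0.03605·255/0.0211·5.869e+04 = 2.557e+07 Pa.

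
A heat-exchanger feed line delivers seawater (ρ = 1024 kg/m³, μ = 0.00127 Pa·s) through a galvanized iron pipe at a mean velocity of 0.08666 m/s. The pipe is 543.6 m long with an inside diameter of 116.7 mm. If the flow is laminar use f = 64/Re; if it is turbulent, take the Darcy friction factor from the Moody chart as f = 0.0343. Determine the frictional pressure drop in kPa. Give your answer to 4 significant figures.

ΔP ≈ 0.6143 kPa

Reynolds number Re = ρVD/μ = 1024 · 0.08666 · 0.1167 / 0.00127 = 8154.
Re > 4000 → turbulent; use the Moody-chart value f = 0.0343.
Darcy-Weisbach: ΔP = f(L/D)(ρV²/2) = 0.0343·(543.6/0.1167)·(1024·0.08666²/2) = 0.0343·4658·3.845 = 614.3 Pa.
ΔP = 614.3 Pa = 0.6143 kPa.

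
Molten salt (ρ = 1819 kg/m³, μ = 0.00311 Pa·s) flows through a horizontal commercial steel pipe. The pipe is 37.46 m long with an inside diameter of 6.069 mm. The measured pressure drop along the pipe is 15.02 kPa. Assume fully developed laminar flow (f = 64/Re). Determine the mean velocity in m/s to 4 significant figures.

V ≈ 0.1484 m/s

For laminar flow, f = 64/Re with Re = ρVD/μ, so Darcy-Weisbach reduces to ΔP = 32μLV/D². Solving for V: V = ΔP·D²/(32μL) = 1.502e+04·(0.006069)²/(32·0.00311·37.46) = 0.1484 m/s.
Check: Re = ρVD/μ = 1819·0.1484·0.006069/0.00311 = 526.8 < 2300, so the laminar assumption holds.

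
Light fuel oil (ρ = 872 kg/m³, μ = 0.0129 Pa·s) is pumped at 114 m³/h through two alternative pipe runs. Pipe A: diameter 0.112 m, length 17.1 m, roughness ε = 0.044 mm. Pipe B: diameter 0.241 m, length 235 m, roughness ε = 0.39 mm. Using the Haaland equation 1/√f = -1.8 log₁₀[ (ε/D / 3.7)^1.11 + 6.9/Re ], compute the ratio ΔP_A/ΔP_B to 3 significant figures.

Pipe A: V = Q/A = 0.03167/0.009852 = 3.214 m/s; Re = 2.433e+04; ε/D = 0.000393; Haaland → f = 0.02532; ΔP_A = f(L/D)(ρV²/2) = 1.741e+04 Pa.
Pipe B: V = Q/A = 0.03167/0.04562 = 0.6942 m/s; Re = 1.131e+04; ε/D = 0.00162; Haaland → f = 0.03215; ΔP_B = f(L/D)(ρV²/2) = 6586 Pa.
ΔP_A/ΔP_B = 1.741e+04/6586 = 2.64.

ΔP_A/ΔP_B ≈ 2.64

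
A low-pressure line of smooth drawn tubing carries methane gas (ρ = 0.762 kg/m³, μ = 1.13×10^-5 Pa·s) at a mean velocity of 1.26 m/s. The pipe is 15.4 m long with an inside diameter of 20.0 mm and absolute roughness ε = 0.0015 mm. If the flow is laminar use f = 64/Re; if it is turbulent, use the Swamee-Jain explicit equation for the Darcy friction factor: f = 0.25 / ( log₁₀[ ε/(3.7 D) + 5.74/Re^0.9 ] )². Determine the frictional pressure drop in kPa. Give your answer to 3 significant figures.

ΔP ≈ 0.0175 kPa

Reynolds number Re = ρVD/μ = 0.762 · 1.26 · 0.02 / 1.13e-05 = 1699.
Re < 2300 → laminar flow, so f = 64/Re = 64/1699 = 0.03766 (the turbulent correlation is not needed).
Darcy-Weisbach: ΔP = f(L/D)(ρV²/2) = 0.03766·(15.4/0.02)·(0.762·1.26²/2) = 0.03766·770·0.6049 = 17.54 Pa.
ΔP = 17.54 Pa = 0.0175 kPa.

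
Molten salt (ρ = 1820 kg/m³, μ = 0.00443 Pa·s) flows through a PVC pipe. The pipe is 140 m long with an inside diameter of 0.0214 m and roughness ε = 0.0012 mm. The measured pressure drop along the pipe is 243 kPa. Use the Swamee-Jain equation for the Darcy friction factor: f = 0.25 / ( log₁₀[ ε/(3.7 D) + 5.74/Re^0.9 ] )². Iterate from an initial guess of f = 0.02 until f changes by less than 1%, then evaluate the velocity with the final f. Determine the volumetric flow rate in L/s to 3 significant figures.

Q ≈ 0.413 L/s

Rearranging Darcy-Weisbach: V = √(2·ΔP·D/(f·L·ρ)). With ε/D = 1.2e-06/0.0214 = 5.61e-05, iterate starting from f = 0.02:
  f = 0.02 → V = √(2·2.43e+05·0.0214/(0.02·140·1820)) = 1.429 m/s; Re = ρVD/μ = 1.256e+04; f → 0.02923
  f = 0.02923 → V = 1.182 m/s; Re = 1.039e+04; f → 0.03075
  f = 0.03075 → V = 1.152 m/s; Re = 1.013e+04; f → 0.03096
Converged (Δf/f < 1%). With the final f = 0.03096: V = √(2·2.43e+05·0.0214/(0.03096·140·1820)) = 1.148 m/s.
Q = V·A = 1.148·(π/4·0.0214²) = 0.000413 m³/s = 0.413 L/s.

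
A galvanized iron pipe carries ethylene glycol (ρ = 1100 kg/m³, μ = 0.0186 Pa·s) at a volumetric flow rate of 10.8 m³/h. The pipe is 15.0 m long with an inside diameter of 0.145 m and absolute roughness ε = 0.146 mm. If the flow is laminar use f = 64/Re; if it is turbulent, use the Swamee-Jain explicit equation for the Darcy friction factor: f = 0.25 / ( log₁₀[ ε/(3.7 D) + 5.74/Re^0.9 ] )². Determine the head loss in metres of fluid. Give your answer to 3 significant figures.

Q = 10.8 m³/h = 10.8/3600 = 0.003 m³/s.
Cross-sectional area A = πD²/4 = π(0.145)²/4 = 0.01651 m²; mean velocity V = Q/A = 0.003/0.01651 = 0.1817 m/s.
Reynolds number Re = ρVD/μ = 1100 · 0.1817 · 0.145 / 0.0186 = 1558.
Re < 2300 → laminar flow, so f = 64/Re = 64/1558 = 0.04108 (the turbulent correlation is not needed).
Darcy-Weisbach: ΔP = f(L/D)(ρV²/2) = 0.04108·(15/0.145)·(1100·0.1817²/2) = 0.04108·103.4·18.15 = 77.15 Pa.
Head loss h_f = ΔP/(ρg) = 77.15/(1100·9.81) = 0.00715 m.

h_f ≈ 0.00715 m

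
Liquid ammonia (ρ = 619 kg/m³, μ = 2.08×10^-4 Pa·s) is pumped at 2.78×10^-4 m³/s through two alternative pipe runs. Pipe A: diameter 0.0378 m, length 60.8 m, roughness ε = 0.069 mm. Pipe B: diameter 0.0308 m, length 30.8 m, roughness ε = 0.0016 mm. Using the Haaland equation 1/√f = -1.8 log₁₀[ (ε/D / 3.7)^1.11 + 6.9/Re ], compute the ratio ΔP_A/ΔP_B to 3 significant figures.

Pipe A: V = Q/A = 0.000278/0.001122 = 0.2477 m/s; Re = 2.787e+04; ε/D = 0.00183; Haaland → f = 0.02773; ΔP_A = f(L/D)(ρV²/2) = 847.2 Pa.
Pipe B: V = Q/A = 0.000278/0.0007451 = 0.3731 m/s; Re = 3.42e+04; ε/D = 5.19e-05; Haaland → f = 0.02271; ΔP_B = f(L/D)(ρV²/2) = 978.6 Pa.
ΔP_A/ΔP_B = 847.2/978.6 = 0.866.

ΔP_A/ΔP_B ≈ 0.866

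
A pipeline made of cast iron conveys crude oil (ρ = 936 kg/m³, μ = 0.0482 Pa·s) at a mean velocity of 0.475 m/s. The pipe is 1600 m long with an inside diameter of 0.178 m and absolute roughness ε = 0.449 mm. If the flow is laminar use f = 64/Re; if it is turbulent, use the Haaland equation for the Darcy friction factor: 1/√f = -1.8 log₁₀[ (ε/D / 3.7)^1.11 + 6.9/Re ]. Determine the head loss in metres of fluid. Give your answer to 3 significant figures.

h_f ≈ 4.03 m

Reynolds number Re = ρVD/μ = 936 · 0.475 · 0.178 / 0.0482 = 1642.
Re < 2300 → laminar flow, so f = 64/Re = 64/1642 = 0.03898 (the turbulent correlation is not needed).
Darcy-Weisbach: ΔP = f(L/D)(ρV²/2) = 0.03898·(1600/0.178)·(936·0.475²/2) = 0.03898·8989·105.6 = 3.7e+04 Pa.
Head loss h_f = ΔP/(ρg) = 3.7e+04/(936·9.81) = 4.03 m.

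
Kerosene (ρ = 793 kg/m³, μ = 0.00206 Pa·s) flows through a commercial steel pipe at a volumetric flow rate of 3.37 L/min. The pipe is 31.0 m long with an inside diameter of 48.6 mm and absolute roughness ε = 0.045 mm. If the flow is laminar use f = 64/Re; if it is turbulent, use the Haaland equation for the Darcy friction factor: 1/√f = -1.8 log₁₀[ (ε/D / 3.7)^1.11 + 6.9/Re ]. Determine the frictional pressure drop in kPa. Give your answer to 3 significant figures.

Q = 3.37 L/min = 3.37/60000 = 5.617e-05 m³/s.
Cross-sectional area A = πD²/4 = π(0.0486)²/4 = 0.001855 m²; mean velocity V = Q/A = 5.617e-05/0.001855 = 0.03028 m/s.
Reynolds number Re = ρVD/μ = 793 · 0.03028 · 0.0486 / 0.00206 = 566.4.
Re < 2300 → laminar flow, so f = 64/Re = 64/566.4 = 0.113 (the turbulent correlation is not needed).
Darcy-Weisbach: ΔP = f(L/D)(ρV²/2) = 0.113·(31/0.0486)·(793·0.03028²/2) = 0.113·637.9·0.3635 = 26.2 Pa.
ΔP = 26.2 Pa = 0.0262 kPa.

ΔP ≈ 0.0262 kPa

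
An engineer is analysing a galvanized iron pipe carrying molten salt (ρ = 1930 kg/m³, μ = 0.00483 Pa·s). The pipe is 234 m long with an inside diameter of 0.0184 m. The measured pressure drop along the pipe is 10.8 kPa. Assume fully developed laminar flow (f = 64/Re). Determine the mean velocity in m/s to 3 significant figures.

V ≈ 0.101 m/s

For laminar flow, f = 64/Re with Re = ρVD/μ, so Darcy-Weisbach reduces to ΔP = 32μLV/D². Solving for V: V = ΔP·D²/(32μL) = 1.08e+04·(0.0184)²/(32·0.00483·234) = 0.1011 m/s.
Check: Re = ρVD/μ = 1930·0.1011·0.0184/0.00483 = 743.3 < 2300, so the laminar assumption holds.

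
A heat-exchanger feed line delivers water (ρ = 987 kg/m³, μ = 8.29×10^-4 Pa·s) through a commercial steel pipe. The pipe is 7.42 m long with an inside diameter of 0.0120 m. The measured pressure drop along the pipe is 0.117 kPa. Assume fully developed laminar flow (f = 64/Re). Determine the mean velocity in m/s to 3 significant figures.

V ≈ 0.0856 m/s

For laminar flow, f = 64/Re with Re = ρVD/μ, so Darcy-Weisbach reduces to ΔP = 32μLV/D². Solving for V: V = ΔP·D²/(32μL) = 117·(0.012)²/(32·0.000829·7.42) = 0.08559 m/s.
Check: Re = ρVD/μ = 987·0.08559·0.012/0.000829 = 1223 < 2300, so the laminar assumption holds.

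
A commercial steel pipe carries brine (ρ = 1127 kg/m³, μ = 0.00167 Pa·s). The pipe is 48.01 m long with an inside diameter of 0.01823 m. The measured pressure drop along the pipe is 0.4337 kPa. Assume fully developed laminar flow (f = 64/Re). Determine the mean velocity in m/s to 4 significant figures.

For laminar flow, f = 64/Re with Re = ρVD/μ, so Darcy-Weisbach reduces to ΔP = 32μLV/D². Solving for V: V = ΔP·D²/(32μL) = 433.7·(0.01823)²/(32·0.00167·48.01) = 0.05618 m/s.
Check: Re = ρVD/μ = 1127·0.05618·0.01823/0.00167 = 691.1 < 2300, so the laminar assumption holds.

V ≈ 0.05618 m/s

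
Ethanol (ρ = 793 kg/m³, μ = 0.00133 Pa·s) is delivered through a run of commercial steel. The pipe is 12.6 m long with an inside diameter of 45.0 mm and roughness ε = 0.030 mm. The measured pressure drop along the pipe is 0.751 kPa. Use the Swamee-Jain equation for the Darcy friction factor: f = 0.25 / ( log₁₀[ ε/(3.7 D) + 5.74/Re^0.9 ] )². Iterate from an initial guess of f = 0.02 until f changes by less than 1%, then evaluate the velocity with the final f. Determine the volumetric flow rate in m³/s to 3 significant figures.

Rearranging Darcy-Weisbach: V = √(2·ΔP·D/(f·L·ρ)). With ε/D = 3e-05/0.045 = 0.000667, iterate starting from f = 0.02:
  f = 0.02 → V = √(2·751·0.045/(0.02·12.6·793)) = 0.5816 m/s; Re = ρVD/μ = 1.56e+04; f → 0.02891
  f = 0.02891 → V = 0.4837 m/s; Re = 1.298e+04; f → 0.03016
  f = 0.03016 → V = 0.4736 m/s; Re = 1.271e+04; f → 0.03031
Converged (Δf/f < 1%). With the final f = 0.03031: V = √(2·751·0.045/(0.03031·12.6·793)) = 0.4725 m/s.
Q = V·A = 0.4725·(π/4·0.045²) = 0.0007514 m³/s = 7.51×10^-4 m³/s.

Q ≈ 7.51×10^-4 m³/s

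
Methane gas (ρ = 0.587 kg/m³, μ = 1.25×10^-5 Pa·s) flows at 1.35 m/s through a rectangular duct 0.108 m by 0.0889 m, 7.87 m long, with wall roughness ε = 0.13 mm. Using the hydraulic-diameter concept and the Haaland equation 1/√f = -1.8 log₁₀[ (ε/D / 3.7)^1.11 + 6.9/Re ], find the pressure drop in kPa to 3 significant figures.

ΔP ≈ 0.00159 kPa

Hydraulic diameter D_h = 4A/P = 4·(0.108·0.0889)/(2·(0.108+0.0889)) = 0.0384/0.3938 = 0.09752 m.
Re = ρVD_h/μ = 0.587·1.35·0.09752/1.25e-05 = 6183.
ε/D_h = 0.00013/0.09752 = 0.00133; Haaland gives 1/√f = -1.8 log₁₀[0.000151+0.00112] = 5.215, so f = 0.03677.
ΔP = f(L/D_h)(ρV²/2) = 0.03677·7.87/0.09752·0.5349 = 1.587 Pa.
ΔP = 0.00159 kPa.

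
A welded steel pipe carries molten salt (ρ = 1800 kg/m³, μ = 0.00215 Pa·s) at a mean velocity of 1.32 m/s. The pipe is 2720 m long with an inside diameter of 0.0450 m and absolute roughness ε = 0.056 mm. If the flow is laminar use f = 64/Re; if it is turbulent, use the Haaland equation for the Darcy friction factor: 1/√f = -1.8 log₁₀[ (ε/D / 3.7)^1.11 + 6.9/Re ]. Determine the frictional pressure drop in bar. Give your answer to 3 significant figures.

Reynolds number Re = ρVD/μ = 1800 · 1.32 · 0.045 / 0.00215 = 4.973e+04.
Re > 4000 → turbulent. Relative roughness ε/D = 5.6e-05/0.045 = 0.00124. Haaland: 1/√f = -1.8 log₁₀[(0.00124/3.7)^1.11 + 6.9/4.973e+04] = -1.8 log₁₀[0.00014 + 0.000139] = 6.4, so f = 0.02441.
Darcy-Weisbach: ΔP = f(L/D)(ρV²/2) = 0.02441·(2720/0.045)·(1800·1.32²/2) = 0.02441·6.044e+04·1568 = 2.314e+06 Pa.
ΔP = 2.314e+06 Pa = 23.1 bar.

ΔP ≈ 23.1 bar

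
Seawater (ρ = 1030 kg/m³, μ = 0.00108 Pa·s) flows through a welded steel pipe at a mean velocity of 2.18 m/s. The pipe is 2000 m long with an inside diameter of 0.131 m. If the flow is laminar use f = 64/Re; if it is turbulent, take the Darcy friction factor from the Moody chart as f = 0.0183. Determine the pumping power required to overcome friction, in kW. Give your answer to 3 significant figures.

P ≈ 20.1 kW

Reynolds number Re = ρVD/μ = 1030 · 2.18 · 0.131 / 0.00108 = 2.724e+05.
Re > 4000 → turbulent; use the Moody-chart value f = 0.0183.
Darcy-Weisbach: ΔP = f(L/D)(ρV²/2) = 0.0183·(2000/0.131)·(1030·2.18²/2) = 0.0183·1.527e+04·2447 = 6.838e+05 Pa.
Q = V·A = 2.18·0.01348 = 0.02938 m³/s.
Pumping power P = QΔP = 0.02938·6.838e+05 = 20090 W = 20.1 kW.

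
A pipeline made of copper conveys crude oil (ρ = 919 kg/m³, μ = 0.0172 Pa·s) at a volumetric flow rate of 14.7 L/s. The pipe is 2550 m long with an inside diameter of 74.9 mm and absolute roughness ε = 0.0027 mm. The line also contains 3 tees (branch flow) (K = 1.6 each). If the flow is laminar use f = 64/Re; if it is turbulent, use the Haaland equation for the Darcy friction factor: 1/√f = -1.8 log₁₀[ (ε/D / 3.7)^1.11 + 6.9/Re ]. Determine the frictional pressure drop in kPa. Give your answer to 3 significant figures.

ΔP ≈ 5010 kPa

Q = 14.7 L/s = 14.7/1000 = 0.0147 m³/s.
Cross-sectional area A = πD²/4 = π(0.0749)²/4 = 0.004406 m²; mean velocity V = Q/A = 0.0147/0.004406 = 3.336 m/s.
Reynolds number Re = ρVD/μ = 919 · 3.336 · 0.0749 / 0.0172 = 1.335e+04.
Re > 4000 → turbulent. Relative roughness ε/D = 2.7e-06/0.0749 = 3.6e-05. Haaland: 1/√f = -1.8 log₁₀[(3.6e-05/3.7)^1.11 + 6.9/1.335e+04] = -1.8 log₁₀[2.74e-06 + 0.000517] = 5.912, so f = 0.02861.
Total minor-loss coefficient ΣK = 3·1.6 = 4.8.
ΔP = [f·L/D + ΣK]·(ρV²/2) = [0.02861·2550/0.0749 + 4.8]·(919·3.336²/2) = [974.1 + 4.8]·5115 = 5.007e+06 Pa.
ΔP = 5.007e+06 Pa = 5010 kPa.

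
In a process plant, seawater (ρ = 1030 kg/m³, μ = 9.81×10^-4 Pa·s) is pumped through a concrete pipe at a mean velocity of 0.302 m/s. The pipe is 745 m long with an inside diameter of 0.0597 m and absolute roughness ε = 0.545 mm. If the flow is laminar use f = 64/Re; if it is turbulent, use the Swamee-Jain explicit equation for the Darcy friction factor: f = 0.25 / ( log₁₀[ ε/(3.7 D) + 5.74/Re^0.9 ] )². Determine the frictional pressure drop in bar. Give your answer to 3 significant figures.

Reynolds number Re = ρVD/μ = 1030 · 0.302 · 0.0597 / 0.000981 = 1.893e+04.
Re > 4000 → turbulent. Relative roughness ε/D = 0.000545/0.0597 = 0.00913. Swamee-Jain: f = 0.25/(log₁₀[0.00913/3.7 + 5.74/1.893e+04^0.9])² = 0.25/(log₁₀[0.00247 + 0.000812])² = 0.25/(-2.484)² = 0.04051.
Darcy-Weisbach: ΔP = f(L/D)(ρV²/2) = 0.04051·(745/0.0597)·(1030·0.302²/2) = 0.04051·1.248e+04·46.97 = 2.374e+04 Pa.
ΔP = 2.374e+04 Pa = 0.237 bar.

ΔP ≈ 0.237 bar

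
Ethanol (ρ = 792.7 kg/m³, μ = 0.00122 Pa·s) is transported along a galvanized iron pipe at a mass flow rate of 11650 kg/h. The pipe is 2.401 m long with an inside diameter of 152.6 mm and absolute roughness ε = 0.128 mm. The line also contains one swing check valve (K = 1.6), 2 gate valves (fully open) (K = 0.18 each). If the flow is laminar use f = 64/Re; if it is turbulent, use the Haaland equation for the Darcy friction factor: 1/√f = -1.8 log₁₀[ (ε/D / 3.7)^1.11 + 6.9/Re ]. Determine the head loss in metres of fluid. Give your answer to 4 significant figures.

h_f ≈ 0.006047 m

ṁ = 11650 kg/h = 11650/3600 = 3.236 kg/s.
A = πD²/4 = π(0.1526)²/4 = 0.01829 m²; mean velocity V = ṁ/(ρA) = 3.236/(792.7 · 0.01829) = 0.2232 m/s.
Reynolds number Re = ρVD/μ = 792.7 · 0.2232 · 0.1526 / 0.00122 = 2.213e+04.
Re > 4000 → turbulent. Relative roughness ε/D = 0.000128/0.1526 = 0.000839. Haaland: 1/√f = -1.8 log₁₀[(0.000839/3.7)^1.11 + 6.9/2.213e+04] = -1.8 log₁₀[9.01e-05 + 0.000312] = 6.113, so f = 0.02676.
Total minor-loss coefficient ΣK = 1·1.6 + 2·0.18 = 1.96.
ΔP = [f·L/D + ΣK]·(ρV²/2) = [0.02676·2.401/0.1526 + 1.96]·(792.7·0.2232²/2) = [0.4211 + 1.96]·19.75 = 47.02 Pa.
Head loss h_f = ΔP/(ρg) = 47.02/(792.7·9.81) = 0.006047 m.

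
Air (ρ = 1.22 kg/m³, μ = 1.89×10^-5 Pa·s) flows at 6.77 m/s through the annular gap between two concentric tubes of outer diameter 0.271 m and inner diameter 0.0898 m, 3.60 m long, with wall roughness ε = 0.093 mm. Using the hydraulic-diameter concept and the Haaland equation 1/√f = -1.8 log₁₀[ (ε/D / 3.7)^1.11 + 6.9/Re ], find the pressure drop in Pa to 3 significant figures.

ΔP ≈ 11.5 Pa

Hydraulic diameter D_h = 4A/P = D_o - D_i = 0.271 - 0.0898 = 0.1812 m.
Re = ρVD_h/μ = 1.22·6.77·0.1812/1.89e-05 = 7.919e+04.
ε/D_h = 9.3e-05/0.1812 = 0.000513; Haaland gives 1/√f = -1.8 log₁₀[5.22e-05+8.71e-05] = 6.941, so f = 0.02076.
ΔP = f(L/D_h)(ρV²/2) = 0.02076·3.6/0.1812·27.96 = 11.53 Pa.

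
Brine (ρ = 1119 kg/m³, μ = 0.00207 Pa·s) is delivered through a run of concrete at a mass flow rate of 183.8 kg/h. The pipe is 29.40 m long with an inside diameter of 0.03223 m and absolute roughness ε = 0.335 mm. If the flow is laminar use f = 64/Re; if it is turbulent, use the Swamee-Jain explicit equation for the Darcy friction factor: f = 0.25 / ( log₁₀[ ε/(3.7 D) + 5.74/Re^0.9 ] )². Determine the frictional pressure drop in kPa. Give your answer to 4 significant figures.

ΔP ≈ 0.1048 kPa

ṁ = 183.8 kg/h = 183.8/3600 = 0.05106 kg/s.
A = πD²/4 = π(0.03223)²/4 = 0.0008159 m²; mean velocity V = ṁ/(ρA) = 0.05106/(1119 · 0.0008159) = 0.05592 m/s.
Reynolds number Re = ρVD/μ = 1119 · 0.05592 · 0.03223 / 0.00207 = 974.4.
Re < 2300 → laminar flow, so f = 64/Re = 64/974.4 = 0.06568 (the turbulent correlation is not needed).
Darcy-Weisbach: ΔP = f(L/D)(ρV²/2) = 0.06568·(29.4/0.03223)·(1119·0.05592²/2) = 0.06568·912.2·1.75 = 104.8 Pa.
ΔP = 104.8 Pa = 0.1048 kPa.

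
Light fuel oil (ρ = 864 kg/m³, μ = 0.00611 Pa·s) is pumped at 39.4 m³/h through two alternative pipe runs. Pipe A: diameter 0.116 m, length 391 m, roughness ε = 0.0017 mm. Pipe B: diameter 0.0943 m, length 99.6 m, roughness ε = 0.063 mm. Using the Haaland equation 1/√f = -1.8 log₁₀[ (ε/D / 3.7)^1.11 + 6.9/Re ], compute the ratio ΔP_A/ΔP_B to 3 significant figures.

Pipe A: V = Q/A = 0.01094/0.01057 = 1.036 m/s; Re = 1.699e+04; ε/D = 1.47e-05; Haaland → f = 0.02685; ΔP_A = f(L/D)(ρV²/2) = 4.194e+04 Pa.
Pipe B: V = Q/A = 0.01094/0.006984 = 1.567 m/s; Re = 2.09e+04; ε/D = 0.000668; Haaland → f = 0.02673; ΔP_B = f(L/D)(ρV²/2) = 2.995e+04 Pa.
ΔP_A/ΔP_B = 4.194e+04/2.995e+04 = 1.40.

ΔP_A/ΔP_B ≈ 1.40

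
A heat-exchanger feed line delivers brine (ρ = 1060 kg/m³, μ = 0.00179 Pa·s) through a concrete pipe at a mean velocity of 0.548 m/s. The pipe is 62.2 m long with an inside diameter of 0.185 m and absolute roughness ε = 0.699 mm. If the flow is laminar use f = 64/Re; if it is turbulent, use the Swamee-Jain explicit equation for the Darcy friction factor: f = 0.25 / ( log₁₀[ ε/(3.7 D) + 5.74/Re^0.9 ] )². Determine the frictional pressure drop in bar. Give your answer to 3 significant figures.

ΔP ≈ 0.0161 bar

Reynolds number Re = ρVD/μ = 1060 · 0.548 · 0.185 / 0.00179 = 6.004e+04.
Re > 4000 → turbulent. Relative roughness ε/D = 0.000699/0.185 = 0.00378. Swamee-Jain: f = 0.25/(log₁₀[0.00378/3.7 + 5.74/6.004e+04^0.9])² = 0.25/(log₁₀[0.00102 + 0.000287])² = 0.25/(-2.883)² = 0.03007.
Darcy-Weisbach: ΔP = f(L/D)(ρV²/2) = 0.03007·(62.2/0.185)·(1060·0.548²/2) = 0.03007·336.2·159.2 = 1609 Pa.
ΔP = 1609 Pa = 0.0161 bar.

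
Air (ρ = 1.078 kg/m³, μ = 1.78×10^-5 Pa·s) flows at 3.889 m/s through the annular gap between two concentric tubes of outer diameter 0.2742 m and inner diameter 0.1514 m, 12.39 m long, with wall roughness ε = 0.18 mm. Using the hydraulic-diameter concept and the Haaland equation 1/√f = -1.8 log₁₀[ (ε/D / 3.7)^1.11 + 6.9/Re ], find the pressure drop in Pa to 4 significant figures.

Hydraulic diameter D_h = 4A/P = D_o - D_i = 0.2742 - 0.1514 = 0.1228 m.
Re = ρVD_h/μ = 1.078·3.889·0.1228/1.78e-05 = 2.892e+04.
ε/D_h = 0.00018/0.1228 = 0.00147; Haaland gives 1/√f = -1.8 log₁₀[0.000167+0.000239] = 6.105, so f = 0.02683.
ΔP = f(L/D_h)(ρV²/2) = 0.02683·12.39/0.1228·8.152 = 22.07 Pa.

ΔP ≈ 22.07 Pa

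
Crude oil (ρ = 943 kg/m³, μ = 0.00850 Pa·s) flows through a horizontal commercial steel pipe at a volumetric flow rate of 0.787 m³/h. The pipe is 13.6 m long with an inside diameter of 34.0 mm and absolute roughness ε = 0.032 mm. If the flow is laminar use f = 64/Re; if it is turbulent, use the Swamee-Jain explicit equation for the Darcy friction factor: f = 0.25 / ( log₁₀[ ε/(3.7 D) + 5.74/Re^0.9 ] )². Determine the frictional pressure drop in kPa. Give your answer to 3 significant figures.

ΔP ≈ 0.771 kPa

Q = 0.787 m³/h = 0.787/3600 = 0.0002186 m³/s.
Cross-sectional area A = πD²/4 = π(0.034)²/4 = 0.0009079 m²; mean velocity V = Q/A = 0.0002186/0.0009079 = 0.2408 m/s.
Reynolds number Re = ρVD/μ = 943 · 0.2408 · 0.034 / 0.0085 = 908.2.
Re < 2300 → laminar flow, so f = 64/Re = 64/908.2 = 0.07047 (the turbulent correlation is not needed).
Darcy-Weisbach: ΔP = f(L/D)(ρV²/2) = 0.07047·(13.6/0.034)·(943·0.2408²/2) = 0.07047·400·27.34 = 770.5 Pa.
ΔP = 770.5 Pa = 0.771 kPa.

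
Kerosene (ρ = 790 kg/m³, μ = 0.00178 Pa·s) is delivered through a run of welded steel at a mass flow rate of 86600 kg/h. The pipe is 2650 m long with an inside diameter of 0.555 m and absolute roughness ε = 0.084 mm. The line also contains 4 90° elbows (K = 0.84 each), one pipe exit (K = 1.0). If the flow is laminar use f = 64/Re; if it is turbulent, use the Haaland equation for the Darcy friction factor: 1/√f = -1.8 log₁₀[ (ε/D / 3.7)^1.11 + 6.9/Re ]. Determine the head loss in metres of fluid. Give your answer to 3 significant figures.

ṁ = 86600 kg/h = 86600/3600 = 24.06 kg/s.
A = πD²/4 = π(0.555)²/4 = 0.2419 m²; mean velocity V = ṁ/(ρA) = 24.06/(790 · 0.2419) = 0.1259 m/s.
Reynolds number Re = ρVD/μ = 790 · 0.1259 · 0.555 / 0.00178 = 3.1e+04.
Re > 4000 → turbulent. Relative roughness ε/D = 8.4e-05/0.555 = 0.000151. Haaland: 1/√f = -1.8 log₁₀[(0.000151/3.7)^1.11 + 6.9/3.1e+04] = -1.8 log₁₀[1.35e-05 + 0.000223] = 6.529, so f = 0.02346.
Total minor-loss coefficient ΣK = 4·0.84 + 1·1 = 4.36.
ΔP = [f·L/D + ΣK]·(ρV²/2) = [0.02346·2650/0.555 + 4.36]·(790·0.1259²/2) = [112 + 4.36]·6.258 = 728.3 Pa.
Head loss h_f = ΔP/(ρg) = 728.3/(790·9.81) = 0.0940 m.

h_f ≈ 0.0940 m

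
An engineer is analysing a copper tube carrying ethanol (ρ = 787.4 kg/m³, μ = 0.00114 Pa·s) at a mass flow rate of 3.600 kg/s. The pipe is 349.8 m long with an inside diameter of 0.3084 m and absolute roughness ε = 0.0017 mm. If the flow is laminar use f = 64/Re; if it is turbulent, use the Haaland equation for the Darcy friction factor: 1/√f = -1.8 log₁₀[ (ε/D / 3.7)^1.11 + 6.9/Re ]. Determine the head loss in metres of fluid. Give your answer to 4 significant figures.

A = πD²/4 = π(0.3084)²/4 = 0.0747 m²; mean velocity V = ṁ/(ρA) = 3.6/(787.4 · 0.0747) = 0.06121 m/s.
Reynolds number Re = ρVD/μ = 787.4 · 0.06121 · 0.3084 / 0.00114 = 1.304e+04.
Re > 4000 → turbulent. Relative roughness ε/D = 1.7e-06/0.3084 = 5.51e-06. Haaland: 1/√f = -1.8 log₁₀[(5.51e-06/3.7)^1.11 + 6.9/1.304e+04] = -1.8 log₁₀[3.41e-07 + 0.000529] = 5.897, so f = 0.02876.
Darcy-Weisbach: ΔP = f(L/D)(ρV²/2) = 0.02876·(349.8/0.3084)·(787.4·0.06121²/2) = 0.02876·1134·1.475 = 48.11 Pa.
Head loss h_f = ΔP/(ρg) = 48.11/(787.4·9.81) = 0.006228 m.

h_f ≈ 0.006228 m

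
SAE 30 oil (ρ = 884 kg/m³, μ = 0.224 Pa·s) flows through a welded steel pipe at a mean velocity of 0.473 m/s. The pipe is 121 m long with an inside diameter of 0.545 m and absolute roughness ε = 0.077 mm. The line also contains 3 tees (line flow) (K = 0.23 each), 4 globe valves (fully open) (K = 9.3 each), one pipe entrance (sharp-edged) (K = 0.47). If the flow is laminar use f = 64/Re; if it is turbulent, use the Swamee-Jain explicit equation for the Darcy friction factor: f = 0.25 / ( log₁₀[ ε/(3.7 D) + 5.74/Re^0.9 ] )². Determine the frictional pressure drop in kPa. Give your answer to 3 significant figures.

Reynolds number Re = ρVD/μ = 884 · 0.473 · 0.545 / 0.224 = 1017.
Re < 2300 → laminar flow, so f = 64/Re = 64/1017 = 0.06291 (the turbulent correlation is not needed).
Total minor-loss coefficient ΣK = 3·0.23 + 4·9.3 + 1·0.47 = 38.4.
ΔP = [f·L/D + ΣK]·(ρV²/2) = [0.06291·121/0.545 + 38.4]·(884·0.473²/2) = [13.97 + 38.4]·98.89 = 5175 Pa.
ΔP = 5175 Pa = 5.17 kPa.

ΔP ≈ 5.17 kPa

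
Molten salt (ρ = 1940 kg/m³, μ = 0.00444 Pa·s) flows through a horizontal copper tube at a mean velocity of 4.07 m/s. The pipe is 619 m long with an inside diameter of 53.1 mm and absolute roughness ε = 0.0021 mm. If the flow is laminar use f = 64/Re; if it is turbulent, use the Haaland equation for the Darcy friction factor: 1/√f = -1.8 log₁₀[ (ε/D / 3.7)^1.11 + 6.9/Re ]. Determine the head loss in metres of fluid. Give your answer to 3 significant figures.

Reynolds number Re = ρVD/μ = 1940 · 4.07 · 0.0531 / 0.00444 = 9.443e+04.
Re > 4000 → turbulent. Relative roughness ε/D = 2.1e-06/0.0531 = 3.95e-05. Haaland: 1/√f = -1.8 log₁₀[(3.95e-05/3.7)^1.11 + 6.9/9.443e+04] = -1.8 log₁₀[3.03e-06 + 7.31e-05] = 7.413, so f = 0.0182.
Darcy-Weisbach: ΔP = f(L/D)(ρV²/2) = 0.0182·(619/0.0531)·(1940·4.07²/2) = 0.0182·1.166e+04·1.607e+04 = 3.408e+06 Pa.
Head loss h_f = ΔP/(ρg) = 3.408e+06/(1940·9.81) = 179 m.

h_f ≈ 179 m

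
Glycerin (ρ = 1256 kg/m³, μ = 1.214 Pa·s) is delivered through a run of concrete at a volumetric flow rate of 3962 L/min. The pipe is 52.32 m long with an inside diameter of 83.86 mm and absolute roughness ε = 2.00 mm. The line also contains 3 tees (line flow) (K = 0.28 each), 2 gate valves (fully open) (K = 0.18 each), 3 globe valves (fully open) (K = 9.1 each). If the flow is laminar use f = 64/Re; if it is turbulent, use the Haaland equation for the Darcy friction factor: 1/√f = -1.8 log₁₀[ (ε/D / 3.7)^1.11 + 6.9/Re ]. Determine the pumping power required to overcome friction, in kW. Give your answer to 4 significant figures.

Q = 3962 L/min = 3962/60000 = 0.06603 m³/s.
Cross-sectional area A = πD²/4 = π(0.08386)²/4 = 0.005523 m²; mean velocity V = Q/A = 0.06603/0.005523 = 11.96 m/s.
Reynolds number Re = ρVD/μ = 1256 · 11.96 · 0.08386 / 1.21 = 1037.
Re < 2300 → laminar flow, so f = 64/Re = 64/1037 = 0.0617 (the turbulent correlation is not needed).
Total minor-loss coefficient ΣK = 3·0.28 + 2·0.18 + 3·9.1 = 28.5.
ΔP = [f·L/D + ΣK]·(ρV²/2) = [0.0617·52.32/0.08386 + 28.5]·(1256·11.96²/2) = [38.49 + 28.5]·8.976e+04 = 6.014e+06 Pa.
Pumping power P = QΔP = 0.06603·6.014e+06 = 397090 W = 397.1 kW.

P ≈ 397.1 kW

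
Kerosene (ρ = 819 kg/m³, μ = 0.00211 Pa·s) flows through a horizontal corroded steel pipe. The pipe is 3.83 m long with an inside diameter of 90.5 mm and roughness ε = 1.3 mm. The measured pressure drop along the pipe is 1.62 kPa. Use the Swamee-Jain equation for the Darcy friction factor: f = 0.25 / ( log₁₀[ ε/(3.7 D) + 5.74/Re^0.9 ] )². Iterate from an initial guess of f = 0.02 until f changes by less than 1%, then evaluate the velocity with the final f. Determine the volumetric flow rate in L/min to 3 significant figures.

Q ≈ 561 L/min

Rearranging Darcy-Weisbach: V = √(2·ΔP·D/(f·L·ρ)). With ε/D = 0.0013/0.0905 = 0.0144, iterate starting from f = 0.02:
  f = 0.02 → V = √(2·1620·0.0905/(0.02·3.83·819)) = 2.162 m/s; Re = ρVD/μ = 7.594e+04; f → 0.04393
  f = 0.04393 → V = 1.459 m/s; Re = 5.124e+04; f → 0.04431
Converged (Δf/f < 1%). With the final f = 0.04431: V = √(2·1620·0.0905/(0.04431·3.83·819)) = 1.452 m/s.
Q = V·A = 1.452·(π/4·0.0905²) = 0.009343 m³/s = 561 L/min.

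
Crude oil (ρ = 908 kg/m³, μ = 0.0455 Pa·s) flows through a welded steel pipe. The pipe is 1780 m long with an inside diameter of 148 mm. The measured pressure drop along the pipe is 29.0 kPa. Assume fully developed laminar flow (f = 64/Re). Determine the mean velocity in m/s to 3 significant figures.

For laminar flow, f = 64/Re with Re = ρVD/μ, so Darcy-Weisbach reduces to ΔP = 32μLV/D². Solving for V: V = ΔP·D²/(32μL) = 2.9e+04·(0.148)²/(32·0.0455·1780) = 0.2451 m/s.
Check: Re = ρVD/μ = 908·0.2451·0.148/0.0455 = 723.9 < 2300, so the laminar assumption holds.

V ≈ 0.245 m/s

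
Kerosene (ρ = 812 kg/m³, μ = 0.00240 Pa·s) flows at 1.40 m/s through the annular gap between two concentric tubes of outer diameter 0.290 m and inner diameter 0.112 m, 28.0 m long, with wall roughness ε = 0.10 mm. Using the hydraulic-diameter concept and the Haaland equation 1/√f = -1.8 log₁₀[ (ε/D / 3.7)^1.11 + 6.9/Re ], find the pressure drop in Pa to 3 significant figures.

Hydraulic diameter D_h = 4A/P = D_o - D_i = 0.29 - 0.112 = 0.178 m.
Re = ρVD_h/μ = 812·1.4·0.178/0.0024 = 8.431e+04.
ε/D_h = 0.0001/0.178 = 0.000562; Haaland gives 1/√f = -1.8 log₁₀[5.77e-05+8.18e-05] = 6.939, so f = 0.02077.
ΔP = f(L/D_h)(ρV²/2) = 0.02077·28/0.178·795.8 = 2599 Pa.

ΔP ≈ 2600 Pa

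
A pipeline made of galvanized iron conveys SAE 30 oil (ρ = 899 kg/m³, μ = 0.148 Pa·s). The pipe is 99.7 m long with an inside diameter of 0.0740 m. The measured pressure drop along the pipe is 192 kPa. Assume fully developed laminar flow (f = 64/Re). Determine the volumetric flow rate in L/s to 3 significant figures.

For laminar flow, f = 64/Re with Re = ρVD/μ, so Darcy-Weisbach reduces to ΔP = 32μLV/D². Solving for V: V = ΔP·D²/(32μL) = 1.92e+05·(0.074)²/(32·0.148·99.7) = 2.227 m/s.
Check: Re = ρVD/μ = 899·2.227·0.074/0.148 = 1001 < 2300, so the laminar assumption holds.
Q = V·A = 2.227·(π/4·0.074²) = 0.009577 m³/s = 9.58 L/s.

Q ≈ 9.58 L/s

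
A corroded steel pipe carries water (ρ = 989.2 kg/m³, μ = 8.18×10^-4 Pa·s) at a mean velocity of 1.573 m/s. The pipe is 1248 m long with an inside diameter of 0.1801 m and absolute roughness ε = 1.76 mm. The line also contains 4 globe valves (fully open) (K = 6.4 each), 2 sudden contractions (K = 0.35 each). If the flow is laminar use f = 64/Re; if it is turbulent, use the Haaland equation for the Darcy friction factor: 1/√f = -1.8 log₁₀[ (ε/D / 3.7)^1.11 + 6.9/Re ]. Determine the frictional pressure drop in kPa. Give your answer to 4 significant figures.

ΔP ≈ 353.2 kPa

Reynolds number Re = ρVD/μ = 989.2 · 1.573 · 0.1801 / 0.000818 = 3.426e+05.
Re > 4000 → turbulent. Relative roughness ε/D = 0.00176/0.1801 = 0.00977. Haaland: 1/√f = -1.8 log₁₀[(0.00977/3.7)^1.11 + 6.9/3.426e+05] = -1.8 log₁₀[0.00137 + 2.01e-05] = 5.14, so f = 0.03785.
Total minor-loss coefficient ΣK = 4·6.4 + 2·0.35 = 26.3.
ΔP = [f·L/D + ΣK]·(ρV²/2) = [0.03785·1248/0.1801 + 26.3]·(989.2·1.573²/2) = [262.3 + 26.3]·1224 = 3.532e+05 Pa.
ΔP = 3.532e+05 Pa = 353.2 kPa.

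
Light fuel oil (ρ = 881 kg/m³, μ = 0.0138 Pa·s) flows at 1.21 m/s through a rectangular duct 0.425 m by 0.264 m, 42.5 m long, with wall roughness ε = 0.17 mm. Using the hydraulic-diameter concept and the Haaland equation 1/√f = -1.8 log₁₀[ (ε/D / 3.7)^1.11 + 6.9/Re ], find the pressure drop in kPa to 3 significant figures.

ΔP ≈ 2.14 kPa

Hydraulic diameter D_h = 4A/P = 4·(0.425·0.264)/(2·(0.425+0.264)) = 0.4488/1.378 = 0.3257 m.
Re = ρVD_h/μ = 881·1.21·0.3257/0.0138 = 2.516e+04.
ε/D_h = 0.00017/0.3257 = 0.000522; Haaland gives 1/√f = -1.8 log₁₀[5.32e-05+0.000274] = 6.273, so f = 0.02541.
ΔP = f(L/D_h)(ρV²/2) = 0.02541·42.5/0.3257·644.9 = 2139 Pa.
ΔP = 2.14 kPa.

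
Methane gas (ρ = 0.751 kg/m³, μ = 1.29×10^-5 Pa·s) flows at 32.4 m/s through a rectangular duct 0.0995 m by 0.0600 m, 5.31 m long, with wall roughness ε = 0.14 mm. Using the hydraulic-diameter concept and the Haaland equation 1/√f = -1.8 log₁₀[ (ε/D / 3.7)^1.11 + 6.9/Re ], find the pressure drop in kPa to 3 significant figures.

ΔP ≈ 0.677 kPa

Hydraulic diameter D_h = 4A/P = 4·(0.0995·0.06)/(2·(0.0995+0.06)) = 0.02388/0.319 = 0.07486 m.
Re = ρVD_h/μ = 0.751·32.4·0.07486/1.29e-05 = 1.412e+05.
ε/D_h = 0.00014/0.07486 = 0.00187; Haaland gives 1/√f = -1.8 log₁₀[0.000219+4.89e-05] = 6.429, so f = 0.0242.
ΔP = f(L/D_h)(ρV²/2) = 0.0242·5.31/0.07486·394.2 = 676.5 Pa.
ΔP = 0.677 kPa.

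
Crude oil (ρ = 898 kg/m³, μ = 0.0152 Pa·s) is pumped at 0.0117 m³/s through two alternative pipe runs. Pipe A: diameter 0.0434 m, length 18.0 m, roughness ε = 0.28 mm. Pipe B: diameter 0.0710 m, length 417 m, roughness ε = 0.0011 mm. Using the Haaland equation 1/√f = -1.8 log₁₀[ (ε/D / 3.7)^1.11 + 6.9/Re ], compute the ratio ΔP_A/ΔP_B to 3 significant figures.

ΔP_A/ΔP_B ≈ 0.629

Pipe A: V = Q/A = 0.0117/0.001479 = 7.909 m/s; Re = 2.028e+04; ε/D = 0.00645; Haaland → f = 0.03624; ΔP_A = f(L/D)(ρV²/2) = 4.222e+05 Pa.
Pipe B: V = Q/A = 0.0117/0.003959 = 2.955 m/s; Re = 1.24e+04; ε/D = 1.55e-05; Haaland → f = 0.02916; ΔP_B = f(L/D)(ρV²/2) = 6.714e+05 Pa.
ΔP_A/ΔP_B = 4.222e+05/6.714e+05 = 0.629.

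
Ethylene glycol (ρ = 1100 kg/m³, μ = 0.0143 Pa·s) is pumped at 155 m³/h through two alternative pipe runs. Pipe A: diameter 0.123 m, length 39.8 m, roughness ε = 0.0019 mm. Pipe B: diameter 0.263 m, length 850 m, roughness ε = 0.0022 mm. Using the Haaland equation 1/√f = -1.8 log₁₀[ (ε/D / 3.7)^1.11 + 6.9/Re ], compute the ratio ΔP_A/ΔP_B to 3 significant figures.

ΔP_A/ΔP_B ≈ 1.74

Pipe A: V = Q/A = 0.04306/0.01188 = 3.624 m/s; Re = 3.428e+04; ε/D = 1.54e-05; Haaland → f = 0.02262; ΔP_A = f(L/D)(ρV²/2) = 5.285e+04 Pa.
Pipe B: V = Q/A = 0.04306/0.05433 = 0.7926 m/s; Re = 1.603e+04; ε/D = 8.37e-06; Haaland → f = 0.02725; ΔP_B = f(L/D)(ρV²/2) = 3.042e+04 Pa.
ΔP_A/ΔP_B = 5.285e+04/3.042e+04 = 1.74.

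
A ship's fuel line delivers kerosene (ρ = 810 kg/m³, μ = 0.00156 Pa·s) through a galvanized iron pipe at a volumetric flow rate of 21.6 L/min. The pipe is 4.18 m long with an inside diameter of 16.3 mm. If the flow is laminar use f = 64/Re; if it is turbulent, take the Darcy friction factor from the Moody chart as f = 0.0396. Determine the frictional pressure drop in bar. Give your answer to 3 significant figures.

ΔP ≈ 0.122 bar

Q = 21.6 L/min = 21.6/60000 = 0.00036 m³/s.
Cross-sectional area A = πD²/4 = π(0.0163)²/4 = 0.0002087 m²; mean velocity V = Q/A = 0.00036/0.0002087 = 1.725 m/s.
Reynolds number Re = ρVD/μ = 810 · 1.725 · 0.0163 / 0.00156 = 1.46e+04.
Re > 4000 → turbulent; use the Moody-chart value f = 0.0396.
Darcy-Weisbach: ΔP = f(L/D)(ρV²/2) = 0.0396·(4.18/0.0163)·(810·1.725²/2) = 0.0396·256.4·1205 = 1.224e+04 Pa.
ΔP = 1.224e+04 Pa = 0.122 bar.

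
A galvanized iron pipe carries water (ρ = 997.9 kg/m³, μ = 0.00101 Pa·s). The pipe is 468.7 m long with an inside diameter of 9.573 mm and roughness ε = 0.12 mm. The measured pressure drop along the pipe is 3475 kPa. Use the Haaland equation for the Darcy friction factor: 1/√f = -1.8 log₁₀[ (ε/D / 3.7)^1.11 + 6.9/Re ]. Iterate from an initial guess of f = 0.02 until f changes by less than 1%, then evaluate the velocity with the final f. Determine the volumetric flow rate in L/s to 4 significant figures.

Q ≈ 0.1297 L/s

Rearranging Darcy-Weisbach: V = √(2·ΔP·D/(f·L·ρ)). With ε/D = 0.00012/0.009573 = 0.0125, iterate starting from f = 0.02:
  f = 0.02 → V = √(2·3.475e+06·0.009573/(0.02·468.7·997.9)) = 2.667 m/s; Re = ρVD/μ = 2.522e+04; f → 0.04295
  f = 0.04295 → V = 1.82 m/s; Re = 1.721e+04; f → 0.04379
  f = 0.04379 → V = 1.802 m/s; Re = 1.705e+04; f → 0.04381
Converged (Δf/f < 1%). With the final f = 0.04381: V = √(2·3.475e+06·0.009573/(0.04381·468.7·997.9)) = 1.802 m/s.
Q = V·A = 1.802·(π/4·0.009573²) = 0.0001297 m³/s = 0.1297 L/s.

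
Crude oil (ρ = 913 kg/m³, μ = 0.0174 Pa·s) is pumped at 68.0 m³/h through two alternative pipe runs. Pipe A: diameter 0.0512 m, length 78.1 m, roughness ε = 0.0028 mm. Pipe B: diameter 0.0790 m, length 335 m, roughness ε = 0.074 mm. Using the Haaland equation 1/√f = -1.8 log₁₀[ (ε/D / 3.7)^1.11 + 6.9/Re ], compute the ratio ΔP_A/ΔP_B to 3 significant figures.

Pipe A: V = Q/A = 0.01889/0.002059 = 9.174 m/s; Re = 2.465e+04; ε/D = 5.47e-05; Haaland → f = 0.02454; ΔP_A = f(L/D)(ρV²/2) = 1.438e+06 Pa.
Pipe B: V = Q/A = 0.01889/0.004902 = 3.854 m/s; Re = 1.597e+04; ε/D = 0.000937; Haaland → f = 0.02882; ΔP_B = f(L/D)(ρV²/2) = 8.284e+05 Pa.
ΔP_A/ΔP_B = 1.438e+06/8.284e+05 = 1.74.

ΔP_A/ΔP_B ≈ 1.74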